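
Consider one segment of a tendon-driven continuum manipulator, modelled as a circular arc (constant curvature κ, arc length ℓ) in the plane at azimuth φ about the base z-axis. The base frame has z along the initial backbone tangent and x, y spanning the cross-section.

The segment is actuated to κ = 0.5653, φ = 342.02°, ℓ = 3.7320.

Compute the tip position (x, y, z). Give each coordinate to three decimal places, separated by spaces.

θ = κ·ℓ = 0.5653 × 3.7320 = 2.10970 rad
ρ = (1 − cos θ)/κ = (1 − -0.51320)/0.5653 = 2.67680
z = sin θ / κ = 0.85827/0.5653 = 1.51826
x = ρ cos φ = 2.67680 × cos(342.02°) = 2.54608
y = ρ sin φ = 2.67680 × sin(342.02°) = -0.82629

2.546 -0.826 1.518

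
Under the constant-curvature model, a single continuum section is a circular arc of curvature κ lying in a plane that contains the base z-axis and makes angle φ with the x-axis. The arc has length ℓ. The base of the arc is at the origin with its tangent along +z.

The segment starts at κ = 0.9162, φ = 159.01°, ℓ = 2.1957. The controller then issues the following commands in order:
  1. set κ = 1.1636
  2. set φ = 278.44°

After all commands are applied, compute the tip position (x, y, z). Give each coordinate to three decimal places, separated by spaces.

0.231 -1.558 0.476

initial: κ=0.9162, φ=159.01°, ℓ=2.1957
cmd 1: set κ=1.1636 → (κ,φ,ℓ)=(1.1636,159.01°,2.1957) → tip=(-1.4706,0.5642,0.4758)
cmd 2: set φ=278.44° → (κ,φ,ℓ)=(1.1636,278.44°,2.1957) → tip=(0.2312,-1.5580,0.4758)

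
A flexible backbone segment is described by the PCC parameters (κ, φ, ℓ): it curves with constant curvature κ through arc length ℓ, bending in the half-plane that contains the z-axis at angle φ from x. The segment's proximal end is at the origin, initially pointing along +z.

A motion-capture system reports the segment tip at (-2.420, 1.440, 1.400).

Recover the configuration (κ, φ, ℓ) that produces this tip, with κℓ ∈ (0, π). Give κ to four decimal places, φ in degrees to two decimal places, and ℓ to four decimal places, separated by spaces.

ρ = √(x²+y²) = √(-2.420² + 1.440²) = 2.81603
φ = atan2(y, x) mod 360° = atan2(1.440, -2.420) = 149.2456°
|p|² = ρ² + z² = 2.81603² + 1.400² = 9.89000
κ = 2ρ / |p|² = 2×2.81603 / 9.89000 = 0.56947
θ = 2·atan2(ρ, z) = 2·atan2(2.81603, 1.400) = 2.21886 rad
ℓ = θ/κ = 2.21886/0.56947 = 3.89636

0.5695 149.25 3.8964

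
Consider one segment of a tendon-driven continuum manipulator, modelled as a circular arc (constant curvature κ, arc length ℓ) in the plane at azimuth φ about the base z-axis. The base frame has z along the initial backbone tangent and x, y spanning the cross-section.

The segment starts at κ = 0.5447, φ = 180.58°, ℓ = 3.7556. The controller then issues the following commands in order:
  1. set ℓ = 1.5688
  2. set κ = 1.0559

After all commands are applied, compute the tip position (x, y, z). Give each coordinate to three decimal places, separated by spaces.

-1.028 -0.010 0.944

initial: κ=0.5447, φ=180.58°, ℓ=3.7556
cmd 1: set ℓ=1.5688 → (κ,φ,ℓ)=(0.5447,180.58°,1.5688) → tip=(-0.6304,-0.0064,1.3847)
cmd 2: set κ=1.0559 → (κ,φ,ℓ)=(1.0559,180.58°,1.5688) → tip=(-1.0281,-0.0104,0.9436)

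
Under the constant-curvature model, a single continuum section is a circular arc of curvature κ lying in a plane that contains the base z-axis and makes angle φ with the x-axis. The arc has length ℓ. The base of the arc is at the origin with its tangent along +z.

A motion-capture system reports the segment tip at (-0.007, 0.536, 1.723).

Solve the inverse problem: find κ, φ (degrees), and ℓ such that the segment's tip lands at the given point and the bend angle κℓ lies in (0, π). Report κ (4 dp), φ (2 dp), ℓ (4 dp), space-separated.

ρ = √(x²+y²) = √(-0.007² + 0.536²) = 0.53605
φ = atan2(y, x) mod 360° = atan2(0.536, -0.007) = 90.7482°
|p|² = ρ² + z² = 0.53605² + 1.723² = 3.25607
κ = 2ρ / |p|² = 2×0.53605 / 3.25607 = 0.32926
θ = 2·atan2(ρ, z) = 2·atan2(0.53605, 1.723) = 0.60324 rad
ℓ = θ/κ = 0.60324/0.32926 = 1.83211

0.3293 90.75 1.8321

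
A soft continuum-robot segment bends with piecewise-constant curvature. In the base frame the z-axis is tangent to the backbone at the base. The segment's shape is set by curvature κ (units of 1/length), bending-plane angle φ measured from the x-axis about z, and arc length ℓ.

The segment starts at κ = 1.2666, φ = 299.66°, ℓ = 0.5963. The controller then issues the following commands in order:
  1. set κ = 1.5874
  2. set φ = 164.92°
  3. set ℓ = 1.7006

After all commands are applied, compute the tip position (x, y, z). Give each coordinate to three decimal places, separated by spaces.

initial: κ=1.2666, φ=299.66°, ℓ=0.5963
cmd 1: set κ=1.5874 → (κ,φ,ℓ)=(1.5874,299.66°,0.5963) → tip=(0.1295,-0.2275,0.5112)
cmd 2: set φ=164.92° → (κ,φ,ℓ)=(1.5874,164.92°,0.5963) → tip=(-0.2528,0.0681,0.5112)
cmd 3: set ℓ=1.7006 → (κ,φ,ℓ)=(1.5874,164.92°,1.7006) → tip=(-1.1581,0.3120,0.2695)

-1.158 0.312 0.269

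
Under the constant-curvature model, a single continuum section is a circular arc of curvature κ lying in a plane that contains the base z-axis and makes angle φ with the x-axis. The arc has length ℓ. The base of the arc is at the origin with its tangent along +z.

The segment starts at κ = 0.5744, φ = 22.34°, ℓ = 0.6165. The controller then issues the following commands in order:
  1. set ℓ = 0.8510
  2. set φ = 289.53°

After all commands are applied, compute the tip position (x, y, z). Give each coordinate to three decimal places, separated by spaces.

0.068 -0.192 0.818

initial: κ=0.5744, φ=22.34°, ℓ=0.6165
cmd 1: set ℓ=0.8510 → (κ,φ,ℓ)=(0.5744,22.34°,0.8510) → tip=(0.1886,0.0775,0.8175)
cmd 2: set φ=289.53° → (κ,φ,ℓ)=(0.5744,289.53°,0.8510) → tip=(0.0682,-0.1922,0.8175)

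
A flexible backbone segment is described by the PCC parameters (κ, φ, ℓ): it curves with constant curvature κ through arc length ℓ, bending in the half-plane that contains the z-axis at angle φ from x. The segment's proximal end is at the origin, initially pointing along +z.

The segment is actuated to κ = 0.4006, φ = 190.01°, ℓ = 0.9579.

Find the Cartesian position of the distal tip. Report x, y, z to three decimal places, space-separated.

-0.179 -0.032 0.935

θ = κ·ℓ = 0.4006 × 0.9579 = 0.38373 rad
ρ = (1 − cos θ)/κ = (1 − 0.92727)/0.4006 = 0.18155
z = sin θ / κ = 0.37439/0.4006 = 0.93456
x = ρ cos φ = 0.18155 × cos(190.01°) = -0.17878
y = ρ sin φ = 0.18155 × sin(190.01°) = -0.03156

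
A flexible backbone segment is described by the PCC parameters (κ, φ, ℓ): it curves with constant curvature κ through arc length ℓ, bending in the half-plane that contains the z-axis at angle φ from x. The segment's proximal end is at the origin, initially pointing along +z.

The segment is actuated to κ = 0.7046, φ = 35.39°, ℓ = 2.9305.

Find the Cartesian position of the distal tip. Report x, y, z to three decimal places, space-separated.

1.706 1.212 1.250

θ = κ·ℓ = 0.7046 × 2.9305 = 2.06483 rad
ρ = (1 − cos θ)/κ = (1 − -0.47418)/0.7046 = 2.09222
z = sin θ / κ = 0.88043/0.7046 = 1.24954
x = ρ cos φ = 2.09222 × cos(35.39°) = 1.70564
y = ρ sin φ = 2.09222 × sin(35.39°) = 1.21169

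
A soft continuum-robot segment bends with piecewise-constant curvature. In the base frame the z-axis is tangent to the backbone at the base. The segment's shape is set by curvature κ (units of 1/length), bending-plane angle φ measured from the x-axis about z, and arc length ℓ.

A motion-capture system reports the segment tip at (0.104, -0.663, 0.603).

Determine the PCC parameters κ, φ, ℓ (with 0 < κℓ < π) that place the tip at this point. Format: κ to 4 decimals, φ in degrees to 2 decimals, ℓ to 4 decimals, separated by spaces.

ρ = √(x²+y²) = √(0.104² + -0.663²) = 0.67111
φ = atan2(y, x) mod 360° = atan2(-0.663, 0.104) = 278.9149°
|p|² = ρ² + z² = 0.67111² + 0.603² = 0.81399
κ = 2ρ / |p|² = 2×0.67111 / 0.81399 = 1.64892
θ = 2·atan2(ρ, z) = 2·atan2(0.67111, 0.603) = 1.67760 rad
ℓ = θ/κ = 1.67760/1.64892 = 1.01739

1.6489 278.91 1.0174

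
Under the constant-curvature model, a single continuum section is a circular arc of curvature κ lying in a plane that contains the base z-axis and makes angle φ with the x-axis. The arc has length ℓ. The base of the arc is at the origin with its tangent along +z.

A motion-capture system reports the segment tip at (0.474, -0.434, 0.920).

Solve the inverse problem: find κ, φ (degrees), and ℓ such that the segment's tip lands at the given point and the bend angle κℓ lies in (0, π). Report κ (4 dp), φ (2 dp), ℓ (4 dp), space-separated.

1.0206 317.52 1.1949

ρ = √(x²+y²) = √(0.474² + -0.434²) = 0.64268
φ = atan2(y, x) mod 360° = atan2(-0.434, 0.474) = 317.5224°
|p|² = ρ² + z² = 0.64268² + 0.920² = 1.25943
κ = 2ρ / |p|² = 2×0.64268 / 1.25943 = 1.02058
θ = 2·atan2(ρ, z) = 2·atan2(0.64268, 0.920) = 1.21952 rad
ℓ = θ/κ = 1.21952/1.02058 = 1.19493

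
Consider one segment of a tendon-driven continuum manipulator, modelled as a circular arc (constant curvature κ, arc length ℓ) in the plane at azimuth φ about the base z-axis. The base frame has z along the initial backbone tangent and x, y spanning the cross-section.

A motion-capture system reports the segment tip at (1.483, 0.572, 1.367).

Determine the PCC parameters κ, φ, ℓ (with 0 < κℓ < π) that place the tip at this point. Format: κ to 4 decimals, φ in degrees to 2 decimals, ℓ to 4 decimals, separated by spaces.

0.7233 21.09 2.3794

ρ = √(x²+y²) = √(1.483² + 0.572²) = 1.58949
φ = atan2(y, x) mod 360° = atan2(0.572, 1.483) = 21.0919°
|p|² = ρ² + z² = 1.58949² + 1.367² = 4.39516
κ = 2ρ / |p|² = 2×1.58949 / 4.39516 = 0.72329
θ = 2·atan2(ρ, z) = 2·atan2(1.58949, 1.367) = 1.72102 rad
ℓ = θ/κ = 1.72102/0.72329 = 2.37944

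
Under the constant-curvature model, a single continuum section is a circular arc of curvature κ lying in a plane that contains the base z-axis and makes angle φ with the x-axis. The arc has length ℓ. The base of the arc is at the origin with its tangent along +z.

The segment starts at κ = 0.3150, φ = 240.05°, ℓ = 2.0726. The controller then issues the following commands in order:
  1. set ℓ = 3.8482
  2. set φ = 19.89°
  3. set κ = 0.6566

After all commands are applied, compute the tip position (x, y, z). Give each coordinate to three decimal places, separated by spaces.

initial: κ=0.3150, φ=240.05°, ℓ=2.0726
cmd 1: set ℓ=3.8482 → (κ,φ,ℓ)=(0.3150,240.05°,3.8482) → tip=(-1.0286,-1.7853,2.9726)
cmd 2: set φ=19.89° → (κ,φ,ℓ)=(0.3150,19.89°,3.8482) → tip=(1.9375,0.7010,2.9726)
cmd 3: set κ=0.6566 → (κ,φ,ℓ)=(0.6566,19.89°,3.8482) → tip=(2.6020,0.9414,0.8785)

2.602 0.941 0.879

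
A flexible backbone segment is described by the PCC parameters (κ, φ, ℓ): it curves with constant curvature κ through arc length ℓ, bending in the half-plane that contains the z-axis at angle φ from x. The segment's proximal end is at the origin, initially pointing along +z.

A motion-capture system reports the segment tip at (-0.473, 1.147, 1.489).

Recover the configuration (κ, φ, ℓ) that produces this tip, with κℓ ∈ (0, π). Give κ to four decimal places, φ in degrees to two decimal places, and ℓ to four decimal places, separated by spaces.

0.6606 112.41 2.1033

ρ = √(x²+y²) = √(-0.473² + 1.147²) = 1.24070
φ = atan2(y, x) mod 360° = atan2(1.147, -0.473) = 112.4103°
|p|² = ρ² + z² = 1.24070² + 1.489² = 3.75646
κ = 2ρ / |p|² = 2×1.24070 / 3.75646 = 0.66057
θ = 2·atan2(ρ, z) = 2·atan2(1.24070, 1.489) = 1.38937 rad
ℓ = θ/κ = 1.38937/0.66057 = 2.10329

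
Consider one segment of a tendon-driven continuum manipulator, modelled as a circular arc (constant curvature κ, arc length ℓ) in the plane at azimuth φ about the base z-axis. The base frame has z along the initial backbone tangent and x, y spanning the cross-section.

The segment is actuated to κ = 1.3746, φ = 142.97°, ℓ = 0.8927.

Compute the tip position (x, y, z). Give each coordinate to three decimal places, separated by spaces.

θ = κ·ℓ = 1.3746 × 0.8927 = 1.22711 rad
ρ = (1 − cos θ)/κ = (1 − 0.33696)/1.3746 = 0.48235
z = sin θ / κ = 0.94152/1.3746 = 0.68494
x = ρ cos φ = 0.48235 × cos(142.97°) = -0.38507
y = ρ sin φ = 0.48235 × sin(142.97°) = 0.29049

-0.385 0.290 0.685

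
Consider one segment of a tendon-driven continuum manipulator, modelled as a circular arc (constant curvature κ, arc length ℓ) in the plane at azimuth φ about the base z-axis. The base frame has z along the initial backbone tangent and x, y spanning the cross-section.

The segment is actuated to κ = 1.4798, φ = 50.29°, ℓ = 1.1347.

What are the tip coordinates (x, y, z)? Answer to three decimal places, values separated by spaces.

0.478 0.576 0.672

θ = κ·ℓ = 1.4798 × 1.1347 = 1.67913 rad
ρ = (1 − cos θ)/κ = (1 − -0.10812)/1.4798 = 0.74883
z = sin θ / κ = 0.99414/1.4798 = 0.67181
x = ρ cos φ = 0.74883 × cos(50.29°) = 0.47843
y = ρ sin φ = 0.74883 × sin(50.29°) = 0.57607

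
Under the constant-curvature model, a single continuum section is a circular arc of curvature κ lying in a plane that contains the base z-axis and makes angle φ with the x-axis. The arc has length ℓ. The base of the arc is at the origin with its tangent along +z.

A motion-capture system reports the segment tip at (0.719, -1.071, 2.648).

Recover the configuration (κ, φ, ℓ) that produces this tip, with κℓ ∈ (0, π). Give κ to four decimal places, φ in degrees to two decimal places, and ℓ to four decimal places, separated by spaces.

0.2974 303.87 3.0488

ρ = √(x²+y²) = √(0.719² + -1.071²) = 1.28996
φ = atan2(y, x) mod 360° = atan2(-1.071, 0.719) = 303.8749°
|p|² = ρ² + z² = 1.28996² + 2.648² = 8.67591
κ = 2ρ / |p|² = 2×1.28996 / 8.67591 = 0.29737
θ = 2·atan2(ρ, z) = 2·atan2(1.28996, 2.648) = 0.90662 rad
ℓ = θ/κ = 0.90662/0.29737 = 3.04884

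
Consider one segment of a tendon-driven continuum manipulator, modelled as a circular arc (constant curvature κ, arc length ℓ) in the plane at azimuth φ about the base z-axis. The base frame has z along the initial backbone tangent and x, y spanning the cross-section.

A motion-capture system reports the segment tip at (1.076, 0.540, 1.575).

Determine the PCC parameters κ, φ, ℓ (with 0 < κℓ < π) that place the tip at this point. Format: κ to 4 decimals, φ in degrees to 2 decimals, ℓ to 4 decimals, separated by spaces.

ρ = √(x²+y²) = √(1.076² + 0.540²) = 1.20390
φ = atan2(y, x) mod 360° = atan2(0.540, 1.076) = 26.6502°
|p|² = ρ² + z² = 1.20390² + 1.575² = 3.93000
κ = 2ρ / |p|² = 2×1.20390 / 3.93000 = 0.61267
θ = 2·atan2(ρ, z) = 2·atan2(1.20390, 1.575) = 1.30528 rad
ℓ = θ/κ = 1.30528/0.61267 = 2.13048

0.6127 26.65 2.1305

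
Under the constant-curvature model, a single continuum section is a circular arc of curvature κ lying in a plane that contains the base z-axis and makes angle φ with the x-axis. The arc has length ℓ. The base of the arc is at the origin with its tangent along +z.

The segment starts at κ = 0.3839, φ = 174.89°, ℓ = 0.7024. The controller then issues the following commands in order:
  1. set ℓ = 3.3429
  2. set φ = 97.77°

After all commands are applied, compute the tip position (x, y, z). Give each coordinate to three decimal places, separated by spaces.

initial: κ=0.3839, φ=174.89°, ℓ=0.7024
cmd 1: set ℓ=3.3429 → (κ,φ,ℓ)=(0.3839,174.89°,3.3429) → tip=(-1.8589,0.1662,2.4980)
cmd 2: set φ=97.77° → (κ,φ,ℓ)=(0.3839,97.77°,3.3429) → tip=(-0.2523,1.8492,2.4980)

-0.252 1.849 2.498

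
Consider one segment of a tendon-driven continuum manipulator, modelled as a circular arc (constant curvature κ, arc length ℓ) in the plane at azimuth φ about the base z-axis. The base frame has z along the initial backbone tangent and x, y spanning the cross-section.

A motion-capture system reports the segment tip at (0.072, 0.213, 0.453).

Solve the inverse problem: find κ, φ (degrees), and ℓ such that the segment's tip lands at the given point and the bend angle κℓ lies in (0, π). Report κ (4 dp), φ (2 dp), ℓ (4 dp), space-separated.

ρ = √(x²+y²) = √(0.072² + 0.213²) = 0.22484
φ = atan2(y, x) mod 360° = atan2(0.213, 0.072) = 71.3233°
|p|² = ρ² + z² = 0.22484² + 0.453² = 0.25576
κ = 2ρ / |p|² = 2×0.22484 / 0.25576 = 1.75820
θ = 2·atan2(ρ, z) = 2·atan2(0.22484, 0.453) = 0.92142 rad
ℓ = θ/κ = 0.92142/1.75820 = 0.52407

1.7582 71.32 0.5241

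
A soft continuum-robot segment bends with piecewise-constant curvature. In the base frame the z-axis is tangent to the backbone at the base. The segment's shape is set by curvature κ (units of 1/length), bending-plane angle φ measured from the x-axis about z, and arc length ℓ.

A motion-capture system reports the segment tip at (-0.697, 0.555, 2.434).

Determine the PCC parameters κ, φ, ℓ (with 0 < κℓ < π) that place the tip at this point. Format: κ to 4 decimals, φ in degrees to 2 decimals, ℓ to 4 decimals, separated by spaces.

ρ = √(x²+y²) = √(-0.697² + 0.555²) = 0.89097
φ = atan2(y, x) mod 360° = atan2(0.555, -0.697) = 141.4708°
|p|² = ρ² + z² = 0.89097² + 2.434² = 6.71819
κ = 2ρ / |p|² = 2×0.89097 / 6.71819 = 0.26524
θ = 2·atan2(ρ, z) = 2·atan2(0.89097, 2.434) = 0.70181 rad
ℓ = θ/κ = 0.70181/0.26524 = 2.64591

0.2652 141.47 2.6459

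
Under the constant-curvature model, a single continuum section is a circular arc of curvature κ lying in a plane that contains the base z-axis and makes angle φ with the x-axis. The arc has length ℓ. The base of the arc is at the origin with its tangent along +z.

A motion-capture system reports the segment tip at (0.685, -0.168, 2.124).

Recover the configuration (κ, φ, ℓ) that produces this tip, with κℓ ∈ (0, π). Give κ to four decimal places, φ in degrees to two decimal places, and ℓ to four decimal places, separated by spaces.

0.2816 346.22 2.2768

ρ = √(x²+y²) = √(0.685² + -0.168²) = 0.70530
φ = atan2(y, x) mod 360° = atan2(-0.168, 0.685) = 346.2199°
|p|² = ρ² + z² = 0.70530² + 2.124² = 5.00883
κ = 2ρ / |p|² = 2×0.70530 / 5.00883 = 0.28162
θ = 2·atan2(ρ, z) = 2·atan2(0.70530, 2.124) = 0.64121 rad
ℓ = θ/κ = 0.64121/0.28162 = 2.27685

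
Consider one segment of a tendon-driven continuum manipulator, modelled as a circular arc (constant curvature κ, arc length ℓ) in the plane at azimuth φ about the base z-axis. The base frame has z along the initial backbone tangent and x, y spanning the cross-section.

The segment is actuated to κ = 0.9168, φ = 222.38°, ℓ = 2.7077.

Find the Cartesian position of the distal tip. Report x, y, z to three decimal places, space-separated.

-1.443 -1.316 0.668

θ = κ·ℓ = 0.9168 × 2.7077 = 2.48242 rad
ρ = (1 − cos θ)/κ = (1 − -0.79050)/0.9168 = 1.95299
z = sin θ / κ = 0.61246/0.9168 = 0.66804
x = ρ cos φ = 1.95299 × cos(222.38°) = -1.44265
y = ρ sin φ = 1.95299 × sin(222.38°) = -1.31640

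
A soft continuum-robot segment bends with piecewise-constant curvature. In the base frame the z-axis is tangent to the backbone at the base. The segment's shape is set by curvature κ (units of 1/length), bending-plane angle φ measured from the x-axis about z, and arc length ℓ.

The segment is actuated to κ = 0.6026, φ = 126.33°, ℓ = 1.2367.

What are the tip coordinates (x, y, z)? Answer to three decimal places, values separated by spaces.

θ = κ·ℓ = 0.6026 × 1.2367 = 0.74524 rad
ρ = (1 − cos θ)/κ = (1 − 0.73493)/0.6026 = 0.43988
z = sin θ / κ = 0.67814/0.6026 = 1.12536
x = ρ cos φ = 0.43988 × cos(126.33°) = -0.26060
y = ρ sin φ = 0.43988 × sin(126.33°) = 0.35438

-0.261 0.354 1.125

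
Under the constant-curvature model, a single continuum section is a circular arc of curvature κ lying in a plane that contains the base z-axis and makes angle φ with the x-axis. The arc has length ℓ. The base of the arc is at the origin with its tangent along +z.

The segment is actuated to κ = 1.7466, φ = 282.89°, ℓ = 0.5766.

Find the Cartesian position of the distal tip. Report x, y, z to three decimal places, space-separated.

θ = κ·ℓ = 1.7466 × 0.5766 = 1.00709 rad
ρ = (1 − cos θ)/κ = (1 − 0.53432)/1.7466 = 0.26662
z = sin θ / κ = 0.84528/1.7466 = 0.48396
x = ρ cos φ = 0.26662 × cos(282.89°) = 0.05948
y = ρ sin φ = 0.26662 × sin(282.89°) = -0.25990

0.059 -0.260 0.484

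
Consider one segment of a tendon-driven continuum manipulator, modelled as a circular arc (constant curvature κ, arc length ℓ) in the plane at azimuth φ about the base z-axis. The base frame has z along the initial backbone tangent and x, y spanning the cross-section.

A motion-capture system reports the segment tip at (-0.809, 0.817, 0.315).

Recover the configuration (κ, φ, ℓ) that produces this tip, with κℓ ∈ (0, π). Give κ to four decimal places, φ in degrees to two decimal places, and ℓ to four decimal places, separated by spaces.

1.6180 134.72 1.6111

ρ = √(x²+y²) = √(-0.809² + 0.817²) = 1.14977
φ = atan2(y, x) mod 360° = atan2(0.817, -0.809) = 134.7181°
|p|² = ρ² + z² = 1.14977² + 0.315² = 1.42119
κ = 2ρ / |p|² = 2×1.14977 / 1.42119 = 1.61803
θ = 2·atan2(ρ, z) = 2·atan2(1.14977, 0.315) = 2.60678 rad
ℓ = θ/κ = 2.60678/1.61803 = 1.61108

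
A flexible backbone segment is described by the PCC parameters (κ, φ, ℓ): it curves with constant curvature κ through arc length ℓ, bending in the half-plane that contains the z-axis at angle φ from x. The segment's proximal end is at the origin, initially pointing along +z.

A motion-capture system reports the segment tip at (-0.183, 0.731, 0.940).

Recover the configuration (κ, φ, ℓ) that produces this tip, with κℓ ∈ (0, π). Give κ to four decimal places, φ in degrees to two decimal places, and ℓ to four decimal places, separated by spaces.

1.0384 104.05 1.3016

ρ = √(x²+y²) = √(-0.183² + 0.731²) = 0.75356
φ = atan2(y, x) mod 360° = atan2(0.731, -0.183) = 104.0547°
|p|² = ρ² + z² = 0.75356² + 0.940² = 1.45145
κ = 2ρ / |p|² = 2×0.75356 / 1.45145 = 1.03835
θ = 2·atan2(ρ, z) = 2·atan2(0.75356, 0.940) = 1.35150 rad
ℓ = θ/κ = 1.35150/1.03835 = 1.30158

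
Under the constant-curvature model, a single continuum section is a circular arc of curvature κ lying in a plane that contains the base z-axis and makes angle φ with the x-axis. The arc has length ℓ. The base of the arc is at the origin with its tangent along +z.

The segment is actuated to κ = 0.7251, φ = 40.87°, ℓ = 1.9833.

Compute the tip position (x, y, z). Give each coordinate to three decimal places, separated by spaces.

0.905 0.783 1.367

θ = κ·ℓ = 0.7251 × 1.9833 = 1.43809 rad
ρ = (1 − cos θ)/κ = (1 − 0.13232)/0.7251 = 1.19664
z = sin θ / κ = 0.99121/0.7251 = 1.36699
x = ρ cos φ = 1.19664 × cos(40.87°) = 0.90489
y = ρ sin φ = 1.19664 × sin(40.87°) = 0.78302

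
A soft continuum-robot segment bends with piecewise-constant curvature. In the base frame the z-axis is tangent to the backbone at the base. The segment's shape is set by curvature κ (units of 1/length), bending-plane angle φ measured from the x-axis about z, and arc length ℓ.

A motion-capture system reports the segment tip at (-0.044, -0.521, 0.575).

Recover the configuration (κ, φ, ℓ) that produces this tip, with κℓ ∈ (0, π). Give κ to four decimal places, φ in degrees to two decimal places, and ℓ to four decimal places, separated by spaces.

1.7313 265.17 0.8525

ρ = √(x²+y²) = √(-0.044² + -0.521²) = 0.52285
φ = atan2(y, x) mod 360° = atan2(-0.521, -0.044) = 265.1727°
|p|² = ρ² + z² = 0.52285² + 0.575² = 0.60400
κ = 2ρ / |p|² = 2×0.52285 / 0.60400 = 1.73130
θ = 2·atan2(ρ, z) = 2·atan2(0.52285, 0.575) = 1.47587 rad
ℓ = θ/κ = 1.47587/1.73130 = 0.85246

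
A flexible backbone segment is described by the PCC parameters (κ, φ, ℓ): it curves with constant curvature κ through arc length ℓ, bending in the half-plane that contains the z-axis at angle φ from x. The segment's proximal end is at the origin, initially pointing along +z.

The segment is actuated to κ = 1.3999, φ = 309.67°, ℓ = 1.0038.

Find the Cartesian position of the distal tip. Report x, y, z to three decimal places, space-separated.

0.381 -0.459 0.705

θ = κ·ℓ = 1.3999 × 1.0038 = 1.40522 rad
ρ = (1 − cos θ)/κ = (1 − 0.16482)/1.3999 = 0.59660
z = sin θ / κ = 0.98632/1.3999 = 0.70457
x = ρ cos φ = 0.59660 × cos(309.67°) = 0.38085
y = ρ sin φ = 0.59660 × sin(309.67°) = -0.45922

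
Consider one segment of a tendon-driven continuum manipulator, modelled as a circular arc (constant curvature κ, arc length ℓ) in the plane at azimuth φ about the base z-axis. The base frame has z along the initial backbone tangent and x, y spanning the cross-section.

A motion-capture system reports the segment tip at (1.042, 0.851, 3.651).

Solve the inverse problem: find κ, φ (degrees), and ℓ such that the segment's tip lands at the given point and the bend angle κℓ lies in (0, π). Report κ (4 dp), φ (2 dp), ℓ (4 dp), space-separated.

ρ = √(x²+y²) = √(1.042² + 0.851²) = 1.34535
φ = atan2(y, x) mod 360° = atan2(0.851, 1.042) = 39.2385°
|p|² = ρ² + z² = 1.34535² + 3.651² = 15.13977
κ = 2ρ / |p|² = 2×1.34535 / 15.13977 = 0.17772
θ = 2·atan2(ρ, z) = 2·atan2(1.34535, 3.651) = 0.70610 rad
ℓ = θ/κ = 0.70610/0.17772 = 3.97301

0.1777 39.24 3.9730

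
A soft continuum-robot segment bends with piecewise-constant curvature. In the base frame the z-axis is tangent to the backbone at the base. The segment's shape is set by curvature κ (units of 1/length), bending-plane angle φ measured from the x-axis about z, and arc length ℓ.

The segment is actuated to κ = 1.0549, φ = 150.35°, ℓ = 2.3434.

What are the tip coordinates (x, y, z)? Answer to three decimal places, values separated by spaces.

-1.470 0.837 0.588

θ = κ·ℓ = 1.0549 × 2.3434 = 2.47205 rad
ρ = (1 − cos θ)/κ = (1 − -0.78411)/1.0549 = 1.69126
z = sin θ / κ = 0.62063/1.0549 = 0.58833
x = ρ cos φ = 1.69126 × cos(150.35°) = -1.46981
y = ρ sin φ = 1.69126 × sin(150.35°) = 0.83667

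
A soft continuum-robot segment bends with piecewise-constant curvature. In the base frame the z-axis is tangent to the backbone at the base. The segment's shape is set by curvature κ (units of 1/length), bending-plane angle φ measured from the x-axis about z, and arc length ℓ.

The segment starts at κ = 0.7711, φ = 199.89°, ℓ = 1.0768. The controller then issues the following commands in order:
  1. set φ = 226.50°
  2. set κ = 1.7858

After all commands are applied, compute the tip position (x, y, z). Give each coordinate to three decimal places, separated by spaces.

initial: κ=0.7711, φ=199.89°, ℓ=1.0768
cmd 1: set φ=226.50° → (κ,φ,ℓ)=(0.7711,226.50°,1.0768) → tip=(-0.2904,-0.3061,0.9573)
cmd 2: set κ=1.7858 → (κ,φ,ℓ)=(1.7858,226.50°,1.0768) → tip=(-0.5184,-0.5463,0.5256)

-0.518 -0.546 0.526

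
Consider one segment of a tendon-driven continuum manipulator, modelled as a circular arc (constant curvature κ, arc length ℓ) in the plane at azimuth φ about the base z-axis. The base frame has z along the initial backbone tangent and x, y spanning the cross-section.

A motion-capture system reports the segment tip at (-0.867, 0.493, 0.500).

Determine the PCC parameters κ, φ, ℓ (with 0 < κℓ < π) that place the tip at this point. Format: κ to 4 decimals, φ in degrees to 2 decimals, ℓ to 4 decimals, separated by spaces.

ρ = √(x²+y²) = √(-0.867² + 0.493²) = 0.99737
φ = atan2(y, x) mod 360° = atan2(0.493, -0.867) = 150.3763°
|p|² = ρ² + z² = 0.99737² + 0.500² = 1.24474
κ = 2ρ / |p|² = 2×0.99737 / 1.24474 = 1.60253
θ = 2·atan2(ρ, z) = 2·atan2(0.99737, 0.500) = 2.21219 rad
ℓ = θ/κ = 2.21219/1.60253 = 1.38043

1.6025 150.38 1.3804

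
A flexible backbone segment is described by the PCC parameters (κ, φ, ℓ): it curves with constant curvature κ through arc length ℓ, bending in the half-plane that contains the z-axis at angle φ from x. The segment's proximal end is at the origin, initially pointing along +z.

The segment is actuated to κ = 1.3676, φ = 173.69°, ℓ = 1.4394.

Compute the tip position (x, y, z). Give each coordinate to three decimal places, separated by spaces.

θ = κ·ℓ = 1.3676 × 1.4394 = 1.96852 rad
ρ = (1 − cos θ)/κ = (1 − -0.38732)/1.3676 = 1.01442
z = sin θ / κ = 0.92194/1.3676 = 0.67413
x = ρ cos φ = 1.01442 × cos(173.69°) = -1.00828
y = ρ sin φ = 1.01442 × sin(173.69°) = 0.11149

-1.008 0.111 0.674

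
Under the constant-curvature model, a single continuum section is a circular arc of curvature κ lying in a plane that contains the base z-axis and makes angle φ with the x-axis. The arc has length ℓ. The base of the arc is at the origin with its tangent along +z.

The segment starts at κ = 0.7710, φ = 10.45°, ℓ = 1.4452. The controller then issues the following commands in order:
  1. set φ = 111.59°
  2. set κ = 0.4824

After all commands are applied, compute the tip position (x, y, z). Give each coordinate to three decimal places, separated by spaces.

-0.178 0.450 1.331

initial: κ=0.7710, φ=10.45°, ℓ=1.4452
cmd 1: set φ=111.59° → (κ,φ,ℓ)=(0.7710,111.59°,1.4452) → tip=(-0.2669,0.6743,1.1642)
cmd 2: set κ=0.4824 → (κ,φ,ℓ)=(0.4824,111.59°,1.4452) → tip=(-0.1780,0.4498,1.3309)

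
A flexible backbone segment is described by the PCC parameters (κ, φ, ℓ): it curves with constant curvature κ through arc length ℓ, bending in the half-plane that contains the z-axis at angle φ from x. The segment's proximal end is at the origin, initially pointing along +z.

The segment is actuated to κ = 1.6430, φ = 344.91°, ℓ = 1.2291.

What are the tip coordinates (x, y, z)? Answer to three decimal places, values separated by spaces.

θ = κ·ℓ = 1.6430 × 1.2291 = 2.01941 rad
ρ = (1 − cos θ)/κ = (1 − -0.43372)/1.6430 = 0.87262
z = sin θ / κ = 0.90105/1.6430 = 0.54842
x = ρ cos φ = 0.87262 × cos(344.91°) = 0.84253
y = ρ sin φ = 0.87262 × sin(344.91°) = -0.22717

0.843 -0.227 0.548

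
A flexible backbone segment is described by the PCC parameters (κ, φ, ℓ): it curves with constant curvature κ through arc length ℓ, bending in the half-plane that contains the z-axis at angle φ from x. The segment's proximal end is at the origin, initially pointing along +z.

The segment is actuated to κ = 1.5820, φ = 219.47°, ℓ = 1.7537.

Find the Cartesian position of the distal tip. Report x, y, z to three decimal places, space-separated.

-0.943 -0.777 0.227

θ = κ·ℓ = 1.5820 × 1.7537 = 2.77435 rad
ρ = (1 − cos θ)/κ = (1 − -0.93332)/1.5820 = 1.22207
z = sin θ / κ = 0.35904/1.5820 = 0.22695
x = ρ cos φ = 1.22207 × cos(219.47°) = -0.94339
y = ρ sin φ = 1.22207 × sin(219.47°) = -0.77684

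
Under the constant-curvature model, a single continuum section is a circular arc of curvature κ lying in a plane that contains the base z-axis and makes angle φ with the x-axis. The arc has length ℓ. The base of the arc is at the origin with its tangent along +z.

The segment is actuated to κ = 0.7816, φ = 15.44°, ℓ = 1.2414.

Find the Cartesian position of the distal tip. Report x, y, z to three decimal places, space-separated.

0.536 0.148 1.056

θ = κ·ℓ = 0.7816 × 1.2414 = 0.97028 rad
ρ = (1 − cos θ)/κ = (1 − 0.56507)/0.7816 = 0.55646
z = sin θ / κ = 0.82504/0.7816 = 1.05558
x = ρ cos φ = 0.55646 × cos(15.44°) = 0.53638
y = ρ sin φ = 0.55646 × sin(15.44°) = 0.14815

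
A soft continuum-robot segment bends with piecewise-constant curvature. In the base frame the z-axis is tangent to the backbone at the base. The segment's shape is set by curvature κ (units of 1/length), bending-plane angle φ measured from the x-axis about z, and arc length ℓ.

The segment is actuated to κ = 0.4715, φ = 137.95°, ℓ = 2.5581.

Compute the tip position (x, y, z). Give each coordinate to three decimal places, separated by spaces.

θ = κ·ℓ = 0.4715 × 2.5581 = 1.20614 rad
ρ = (1 − cos θ)/κ = (1 − 0.35662)/0.4715 = 1.36453
z = sin θ / κ = 0.93425/0.4715 = 1.98144
x = ρ cos φ = 1.36453 × cos(137.95°) = -1.01325
y = ρ sin φ = 1.36453 × sin(137.95°) = 0.91393

-1.013 0.914 1.981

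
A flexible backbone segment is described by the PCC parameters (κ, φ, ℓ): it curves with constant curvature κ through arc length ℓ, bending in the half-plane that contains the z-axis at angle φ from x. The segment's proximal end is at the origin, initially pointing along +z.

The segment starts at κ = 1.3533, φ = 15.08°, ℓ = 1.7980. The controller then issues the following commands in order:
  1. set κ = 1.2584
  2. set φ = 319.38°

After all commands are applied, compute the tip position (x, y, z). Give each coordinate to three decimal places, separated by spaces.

0.988 -0.847 0.612

initial: κ=1.3533, φ=15.08°, ℓ=1.7980
cmd 1: set κ=1.2584 → (κ,φ,ℓ)=(1.2584,15.08°,1.7980) → tip=(1.2568,0.3386,0.6120)
cmd 2: set φ=319.38° → (κ,φ,ℓ)=(1.2584,319.38°,1.7980) → tip=(0.9880,-0.8474,0.6120)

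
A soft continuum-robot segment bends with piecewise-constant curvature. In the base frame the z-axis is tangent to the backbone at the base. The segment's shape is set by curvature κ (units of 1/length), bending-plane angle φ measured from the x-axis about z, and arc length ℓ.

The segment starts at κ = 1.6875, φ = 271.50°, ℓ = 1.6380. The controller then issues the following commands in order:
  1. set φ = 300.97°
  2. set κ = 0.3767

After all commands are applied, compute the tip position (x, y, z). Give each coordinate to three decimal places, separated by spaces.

initial: κ=1.6875, φ=271.50°, ℓ=1.6380
cmd 1: set φ=300.97° → (κ,φ,ℓ)=(1.6875,300.97°,1.6380) → tip=(0.5884,-0.9805,0.2184)
cmd 2: set κ=0.3767 → (κ,φ,ℓ)=(0.3767,300.97°,1.6380) → tip=(0.2519,-0.4197,1.5360)

0.252 -0.420 1.536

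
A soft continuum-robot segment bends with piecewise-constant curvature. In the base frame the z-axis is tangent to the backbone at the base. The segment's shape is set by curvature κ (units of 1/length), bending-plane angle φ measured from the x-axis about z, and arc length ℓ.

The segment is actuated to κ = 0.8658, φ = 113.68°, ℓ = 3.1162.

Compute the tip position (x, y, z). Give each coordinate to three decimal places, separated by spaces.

θ = κ·ℓ = 0.8658 × 3.1162 = 2.69801 rad
ρ = (1 − cos θ)/κ = (1 − -0.90322)/0.8658 = 2.19822
z = sin θ / κ = 0.42918/0.8658 = 0.49571
x = ρ cos φ = 2.19822 × cos(113.68°) = -0.88287
y = ρ sin φ = 2.19822 × sin(113.68°) = 2.01314

-0.883 2.013 0.496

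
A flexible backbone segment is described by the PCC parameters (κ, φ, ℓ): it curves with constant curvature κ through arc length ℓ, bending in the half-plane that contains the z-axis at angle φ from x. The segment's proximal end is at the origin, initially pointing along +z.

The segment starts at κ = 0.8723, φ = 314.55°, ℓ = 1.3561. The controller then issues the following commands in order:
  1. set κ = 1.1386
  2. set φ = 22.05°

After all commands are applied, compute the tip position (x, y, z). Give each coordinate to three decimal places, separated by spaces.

initial: κ=0.8723, φ=314.55°, ℓ=1.3561
cmd 1: set κ=1.1386 → (κ,φ,ℓ)=(1.1386,314.55°,1.3561) → tip=(0.5997,-0.6092,0.8780)
cmd 2: set φ=22.05° → (κ,φ,ℓ)=(1.1386,22.05°,1.3561) → tip=(0.7923,0.3209,0.8780)

0.792 0.321 0.878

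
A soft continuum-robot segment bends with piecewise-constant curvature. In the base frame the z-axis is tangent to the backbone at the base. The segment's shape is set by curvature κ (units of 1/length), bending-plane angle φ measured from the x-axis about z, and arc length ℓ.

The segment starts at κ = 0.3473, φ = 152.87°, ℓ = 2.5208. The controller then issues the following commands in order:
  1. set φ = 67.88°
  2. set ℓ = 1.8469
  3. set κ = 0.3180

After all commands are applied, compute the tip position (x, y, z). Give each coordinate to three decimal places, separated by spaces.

0.198 0.488 1.743

initial: κ=0.3473, φ=152.87°, ℓ=2.5208
cmd 1: set φ=67.88° → (κ,φ,ℓ)=(0.3473,67.88°,2.5208) → tip=(0.3896,0.9586,2.2109)
cmd 2: set ℓ=1.8469 → (κ,φ,ℓ)=(0.3473,67.88°,1.8469) → tip=(0.2155,0.5302,1.7228)
cmd 3: set κ=0.3180 → (κ,φ,ℓ)=(0.3180,67.88°,1.8469) → tip=(0.1984,0.4882,1.7425)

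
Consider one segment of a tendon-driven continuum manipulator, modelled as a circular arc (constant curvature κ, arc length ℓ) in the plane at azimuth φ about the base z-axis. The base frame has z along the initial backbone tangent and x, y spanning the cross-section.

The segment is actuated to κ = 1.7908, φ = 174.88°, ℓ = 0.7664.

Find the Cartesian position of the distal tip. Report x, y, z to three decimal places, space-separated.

θ = κ·ℓ = 1.7908 × 0.7664 = 1.37247 rad
ρ = (1 − cos θ)/κ = (1 − 0.19703)/1.7908 = 0.44839
z = sin θ / κ = 0.98040/1.7908 = 0.54746
x = ρ cos φ = 0.44839 × cos(174.88°) = -0.44660
y = ρ sin φ = 0.44839 × sin(174.88°) = 0.04001

-0.447 0.040 0.547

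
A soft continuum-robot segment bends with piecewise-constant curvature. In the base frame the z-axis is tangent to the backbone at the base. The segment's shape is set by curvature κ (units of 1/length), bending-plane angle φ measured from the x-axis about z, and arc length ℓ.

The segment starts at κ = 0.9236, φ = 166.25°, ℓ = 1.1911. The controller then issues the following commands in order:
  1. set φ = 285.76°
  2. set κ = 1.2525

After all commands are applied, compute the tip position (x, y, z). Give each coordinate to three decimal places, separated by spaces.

initial: κ=0.9236, φ=166.25°, ℓ=1.1911
cmd 1: set φ=285.76° → (κ,φ,ℓ)=(0.9236,285.76°,1.1911) → tip=(0.1607,-0.5695,0.9650)
cmd 2: set κ=1.2525 → (κ,φ,ℓ)=(1.2525,285.76°,1.1911) → tip=(0.1998,-0.7078,0.7959)

0.200 -0.708 0.796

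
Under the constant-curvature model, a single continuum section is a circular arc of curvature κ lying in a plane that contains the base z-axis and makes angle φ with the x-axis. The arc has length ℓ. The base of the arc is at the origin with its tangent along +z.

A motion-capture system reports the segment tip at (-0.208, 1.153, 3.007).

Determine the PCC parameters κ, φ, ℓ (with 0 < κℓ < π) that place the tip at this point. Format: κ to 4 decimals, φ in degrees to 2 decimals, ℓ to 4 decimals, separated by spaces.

0.2250 100.23 3.3026

ρ = √(x²+y²) = √(-0.208² + 1.153²) = 1.17161
φ = atan2(y, x) mod 360° = atan2(1.153, -0.208) = 100.2261°
|p|² = ρ² + z² = 1.17161² + 3.007² = 10.41472
κ = 2ρ / |p|² = 2×1.17161 / 10.41472 = 0.22499
θ = 2·atan2(ρ, z) = 2·atan2(1.17161, 3.007) = 0.74307 rad
ℓ = θ/κ = 0.74307/0.22499 = 3.30264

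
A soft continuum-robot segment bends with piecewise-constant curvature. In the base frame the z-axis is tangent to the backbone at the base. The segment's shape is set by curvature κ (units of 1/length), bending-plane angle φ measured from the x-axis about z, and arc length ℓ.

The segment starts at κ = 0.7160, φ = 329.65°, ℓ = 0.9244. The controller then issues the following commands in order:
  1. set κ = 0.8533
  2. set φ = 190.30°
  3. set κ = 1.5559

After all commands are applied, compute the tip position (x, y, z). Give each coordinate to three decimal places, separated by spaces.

-0.549 -0.100 0.637

initial: κ=0.7160, φ=329.65°, ℓ=0.9244
cmd 1: set κ=0.8533 → (κ,φ,ℓ)=(0.8533,329.65°,0.9244) → tip=(0.2986,-0.1749,0.8315)
cmd 2: set φ=190.30° → (κ,φ,ℓ)=(0.8533,190.30°,0.9244) → tip=(-0.3405,-0.0619,0.8315)
cmd 3: set κ=1.5559 → (κ,φ,ℓ)=(1.5559,190.30°,0.9244) → tip=(-0.5488,-0.0997,0.6371)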